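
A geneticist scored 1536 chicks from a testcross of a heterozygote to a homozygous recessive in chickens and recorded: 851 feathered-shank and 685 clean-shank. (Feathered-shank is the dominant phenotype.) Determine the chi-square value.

17.940

A testcross of a heterozygote (Aa × aa) gives a 1:1 phenotypic ratio.
Expected counts for N = 1536 under a 1:1 ratio (total parts = 2):
  feathered-shank: 1536 × 1/2 = 768
  clean-shank: 1536 × 1/2 = 768
χ² = Σ (O − E)² / E
  feathered-shank: (851 − 768)² / 768 = 8.9701
  clean-shank: (685 − 768)² / 768 = 8.9701
χ² = 8.9701 + 8.9701 = 17.9402 ≈ 17.940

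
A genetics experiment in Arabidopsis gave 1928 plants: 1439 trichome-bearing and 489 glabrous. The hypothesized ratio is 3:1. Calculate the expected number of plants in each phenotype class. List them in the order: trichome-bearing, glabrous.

1446, 482

Expected counts for N = 1928 under a 3:1 ratio (total parts = 4):
  trichome-bearing: 1928 × 3/4 = 1446
  glabrous: 1928 × 1/4 = 482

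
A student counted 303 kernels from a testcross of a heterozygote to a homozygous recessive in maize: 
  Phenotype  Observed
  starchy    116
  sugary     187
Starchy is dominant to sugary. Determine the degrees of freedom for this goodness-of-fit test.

1

A testcross of a heterozygote (Aa × aa) gives a 1:1 phenotypic ratio.
A goodness-of-fit test with 2 phenotype classes has df = 2 − 1 = 1.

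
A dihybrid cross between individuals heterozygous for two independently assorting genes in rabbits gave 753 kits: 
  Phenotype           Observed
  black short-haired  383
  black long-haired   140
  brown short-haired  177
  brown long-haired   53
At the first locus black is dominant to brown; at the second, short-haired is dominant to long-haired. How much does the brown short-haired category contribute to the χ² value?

A dihybrid F₂ with independent assortment and complete dominance at both loci gives a 9:3:3:1 phenotypic ratio.
The 9:3:3:1 ratio has 16 parts, so with N = 753 the expected counts are:
  black short-haired: 753 × 9/16 = 423.5625
  black long-haired: 753 × 3/16 = 141.1875
  brown short-haired: 753 × 3/16 = 141.1875
  brown long-haired: 753 × 1/16 = 47.0625
Contribution of brown short-haired: (177 − 141.1875)² / 141.1875 = 9.0839

9.084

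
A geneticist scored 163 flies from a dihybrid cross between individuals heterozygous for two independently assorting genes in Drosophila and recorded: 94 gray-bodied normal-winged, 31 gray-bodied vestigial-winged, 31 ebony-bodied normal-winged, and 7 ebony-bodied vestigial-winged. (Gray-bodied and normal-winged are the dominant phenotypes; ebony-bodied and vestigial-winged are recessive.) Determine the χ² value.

A dihybrid F₂ with independent assortment and complete dominance at both loci gives a 9:3:3:1 phenotypic ratio.
The 9:3:3:1 ratio has 16 parts, so with N = 163 the expected counts are:
  gray-bodied normal-winged: 163 × 9/16 = 91.6875
  gray-bodied vestigial-winged: 163 × 3/16 = 30.5625
  ebony-bodied normal-winged: 163 × 3/16 = 30.5625
  ebony-bodied vestigial-winged: 163 × 1/16 = 10.1875
χ² = Σ (O − E)² / E
  gray-bodied normal-winged: (94 − 91.6875)² / 91.6875 = 0.0583
  gray-bodied vestigial-winged: (31 − 30.5625)² / 30.5625 = 0.0063
  ebony-bodied normal-winged: (31 − 30.5625)² / 30.5625 = 0.0063
  ebony-bodied vestigial-winged: (7 − 10.1875)² / 10.1875 = 0.9973
χ² = 0.0583 + 0.0063 + 0.0063 + 0.9973 = 1.0682 ≈ 1.068

1.068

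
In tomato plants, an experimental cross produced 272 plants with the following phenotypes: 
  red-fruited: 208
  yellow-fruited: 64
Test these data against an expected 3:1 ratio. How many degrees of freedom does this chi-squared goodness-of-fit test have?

A goodness-of-fit test with 2 phenotype classes has df = 2 − 1 = 1.

1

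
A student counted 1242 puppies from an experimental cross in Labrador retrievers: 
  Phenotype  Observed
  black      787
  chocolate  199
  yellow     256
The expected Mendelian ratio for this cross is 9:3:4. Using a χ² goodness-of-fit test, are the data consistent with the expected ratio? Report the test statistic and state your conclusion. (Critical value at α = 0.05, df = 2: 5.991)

The 9:3:4 ratio has 16 parts, so with N = 1242 the expected counts are:
  black: 1242 × 9/16 = 698.625
  chocolate: 1242 × 3/16 = 232.875
  yellow: 1242 × 4/16 = 310.5
χ² = Σ (O − E)² / E
  black: (787 − 698.625)² / 698.625 = 11.1793
  chocolate: (199 − 232.875)² / 232.875 = 4.9276
  yellow: (256 − 310.5)² / 310.5 = 9.5660
χ² = 11.1793 + 4.9276 + 9.5660 = 25.6729 ≈ 25.673
Degrees of freedom = 3 − 1 = 2; critical value at α = 0.05 is 5.991.
Since 25.673 > 5.991, we reject the null hypothesis — the data do not fit the 9:3:4 ratio.

25.673; not consistent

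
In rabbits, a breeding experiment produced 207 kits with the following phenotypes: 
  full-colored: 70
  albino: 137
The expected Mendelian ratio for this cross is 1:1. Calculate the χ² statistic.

The 1:1 ratio has 2 parts, so with N = 207 the expected counts are:
  full-colored: 207 × 1/2 = 103.5
  albino: 207 × 1/2 = 103.5
χ² = Σ (O − E)² / E
  full-colored: (70 − 103.5)² / 103.5 = 10.8430
  albino: (137 − 103.5)² / 103.5 = 10.8430
χ² = 10.8430 + 10.8430 = 21.686

21.686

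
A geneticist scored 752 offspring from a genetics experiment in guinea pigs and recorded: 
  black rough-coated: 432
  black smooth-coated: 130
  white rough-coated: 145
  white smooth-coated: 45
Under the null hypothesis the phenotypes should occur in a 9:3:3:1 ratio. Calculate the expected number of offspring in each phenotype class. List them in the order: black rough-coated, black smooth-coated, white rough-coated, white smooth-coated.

423, 141, 141, 47

Expected counts for N = 752 under a 9:3:3:1 ratio (total parts = 16):
  black rough-coated: 752 × 9/16 = 423
  black smooth-coated: 752 × 3/16 = 141
  white rough-coated: 752 × 3/16 = 141
  white smooth-coated: 752 × 1/16 = 47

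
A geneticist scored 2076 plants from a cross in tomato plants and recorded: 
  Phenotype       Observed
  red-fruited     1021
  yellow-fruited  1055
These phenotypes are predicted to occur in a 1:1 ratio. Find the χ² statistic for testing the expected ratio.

0.557

Under the 1:1 hypothesis (Σ ratio = 2, N = 2076):
  red-fruited: 2076 × 1/2 = 1038
  yellow-fruited: 2076 × 1/2 = 1038
χ² = Σ (O − E)² / E
  red-fruited: (1021 − 1038)² / 1038 = 0.2784
  yellow-fruited: (1055 − 1038)² / 1038 = 0.2784
χ² = 0.2784 + 0.2784 = 0.5568 ≈ 0.557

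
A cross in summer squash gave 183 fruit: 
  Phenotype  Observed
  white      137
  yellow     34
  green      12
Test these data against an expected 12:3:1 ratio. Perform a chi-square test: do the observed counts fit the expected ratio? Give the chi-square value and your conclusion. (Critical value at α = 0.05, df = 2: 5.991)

The 12:3:1 ratio has 16 parts, so with N = 183 the expected counts are:
  white: 183 × 12/16 = 137.25
  yellow: 183 × 3/16 = 34.3125
  green: 183 × 1/16 = 11.4375
χ² = Σ (O − E)² / E
  white: (137 − 137.25)² / 137.25 = 0.0005
  yellow: (34 − 34.3125)² / 34.3125 = 0.0028
  green: (12 − 11.4375)² / 11.4375 = 0.0277
χ² = 0.0005 + 0.0028 + 0.0277 = 0.031
Degrees of freedom = 3 − 1 = 2; critical value at α = 0.05 is 5.991.
Since 0.031 < 5.991, we fail to reject the null hypothesis — the data are consistent with the 12:3:1 ratio.

0.031; consistent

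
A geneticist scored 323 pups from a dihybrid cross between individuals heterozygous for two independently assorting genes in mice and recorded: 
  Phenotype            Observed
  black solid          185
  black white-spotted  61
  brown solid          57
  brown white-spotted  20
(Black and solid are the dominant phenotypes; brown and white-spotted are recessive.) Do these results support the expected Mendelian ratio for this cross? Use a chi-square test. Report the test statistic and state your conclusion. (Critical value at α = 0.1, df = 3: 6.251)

A dihybrid F₂ with independent assortment and complete dominance at both loci gives a 9:3:3:1 phenotypic ratio.
Total ratio parts = 16. Expected numbers out of 323:
  black solid: 323 × 9/16 = 181.6875
  black white-spotted: 323 × 3/16 = 60.5625
  brown solid: 323 × 3/16 = 60.5625
  brown white-spotted: 323 × 1/16 = 20.1875
χ² = Σ (O − E)² / E
  black solid: (185 − 181.6875)² / 181.6875 = 0.0604
  black white-spotted: (61 − 60.5625)² / 60.5625 = 0.0032
  brown solid: (57 − 60.5625)² / 60.5625 = 0.2096
  brown white-spotted: (20 − 20.1875)² / 20.1875 = 0.0017
χ² = 0.0604 + 0.0032 + 0.2096 + 0.0017 = 0.2749 ≈ 0.275
Degrees of freedom = 4 − 1 = 3; critical value at α = 0.1 is 6.251.
Since 0.275 < 6.251, we fail to reject the null hypothesis — the data are consistent with the 9:3:3:1 ratio.

0.275; consistent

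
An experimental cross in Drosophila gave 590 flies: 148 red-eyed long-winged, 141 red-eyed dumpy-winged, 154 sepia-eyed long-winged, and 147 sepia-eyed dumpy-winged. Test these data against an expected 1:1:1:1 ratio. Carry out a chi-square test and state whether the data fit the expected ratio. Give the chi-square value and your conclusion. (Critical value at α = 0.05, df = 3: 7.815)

0.576; consistent

Under the 1:1:1:1 hypothesis (Σ ratio = 4, N = 590):
  red-eyed long-winged: 590 × 1/4 = 147.5
  red-eyed dumpy-winged: 590 × 1/4 = 147.5
  sepia-eyed long-winged: 590 × 1/4 = 147.5
  sepia-eyed dumpy-winged: 590 × 1/4 = 147.5
χ² = Σ (O − E)² / E
  red-eyed long-winged: (148 − 147.5)² / 147.5 = 0.0017
  red-eyed dumpy-winged: (141 − 147.5)² / 147.5 = 0.2864
  sepia-eyed long-winged: (154 − 147.5)² / 147.5 = 0.2864
  sepia-eyed dumpy-winged: (147 − 147.5)² / 147.5 = 0.0017
χ² = 0.0017 + 0.2864 + 0.2864 + 0.0017 = 0.5762 ≈ 0.576
Degrees of freedom = 4 − 1 = 3; critical value at α = 0.05 is 7.815.
Since 0.576 < 7.815, we fail to reject the null hypothesis — the data are consistent with the 1:1:1:1 ratio.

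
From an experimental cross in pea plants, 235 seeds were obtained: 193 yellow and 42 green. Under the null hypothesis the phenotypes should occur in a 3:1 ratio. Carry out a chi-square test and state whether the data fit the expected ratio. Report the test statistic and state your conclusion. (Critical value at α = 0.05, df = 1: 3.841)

6.367; not consistent

Under the 3:1 hypothesis (Σ ratio = 4, N = 235):
  yellow: 235 × 3/4 = 176.25
  green: 235 × 1/4 = 58.75
χ² = Σ (O − E)² / E
  yellow: (193 − 176.25)² / 176.25 = 1.5918
  green: (42 − 58.75)² / 58.75 = 4.7755
χ² = 1.5918 + 4.7755 = 6.3673 ≈ 6.367
Degrees of freedom = 2 − 1 = 1; critical value at α = 0.05 is 3.841.
Since 6.367 > 3.841, we reject the null hypothesis — the data do not fit the 3:1 ratio.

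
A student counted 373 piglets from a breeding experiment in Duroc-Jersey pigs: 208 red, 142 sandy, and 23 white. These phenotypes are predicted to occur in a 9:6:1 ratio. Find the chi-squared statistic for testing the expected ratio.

Total ratio parts = 16. Expected numbers out of 373:
  red: 373 × 9/16 = 209.8125
  sandy: 373 × 6/16 = 139.875
  white: 373 × 1/16 = 23.3125
χ² = Σ (O − E)² / E
  red: (208 − 209.8125)² / 209.8125 = 0.0157
  sandy: (142 − 139.875)² / 139.875 = 0.0323
  white: (23 − 23.3125)² / 23.3125 = 0.0042
χ² = 0.0157 + 0.0323 + 0.0042 = 0.0522 ≈ 0.052

0.052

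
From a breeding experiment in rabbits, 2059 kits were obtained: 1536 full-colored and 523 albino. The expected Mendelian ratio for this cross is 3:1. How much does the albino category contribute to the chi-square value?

Under the 3:1 hypothesis (Σ ratio = 4, N = 2059):
  full-colored: 2059 × 3/4 = 1544.25
  albino: 2059 × 1/4 = 514.75
Contribution of albino: (523 − 514.75)² / 514.75 = 0.1322

0.132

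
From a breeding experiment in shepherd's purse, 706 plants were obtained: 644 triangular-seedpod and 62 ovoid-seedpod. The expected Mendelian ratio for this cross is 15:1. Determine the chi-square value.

The 15:1 ratio has 16 parts, so with N = 706 the expected counts are:
  triangular-seedpod: 706 × 15/16 = 661.875
  ovoid-seedpod: 706 × 1/16 = 44.125
χ² = Σ (O − E)² / E
  triangular-seedpod: (644 − 661.875)² / 661.875 = 0.4827
  ovoid-seedpod: (62 − 44.125)² / 44.125 = 7.2411
χ² = 0.4827 + 7.2411 = 7.7238 ≈ 7.724

7.724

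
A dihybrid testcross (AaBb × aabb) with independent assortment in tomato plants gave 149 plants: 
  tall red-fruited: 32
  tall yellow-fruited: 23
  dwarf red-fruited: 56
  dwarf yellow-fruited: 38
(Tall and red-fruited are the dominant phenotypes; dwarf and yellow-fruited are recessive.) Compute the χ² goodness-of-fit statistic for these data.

15.644

A dihybrid testcross with independent assortment gives a 1:1:1:1 ratio.
Total ratio parts = 4. Expected numbers out of 149:
  tall red-fruited: 149 × 1/4 = 37.25
  tall yellow-fruited: 149 × 1/4 = 37.25
  dwarf red-fruited: 149 × 1/4 = 37.25
  dwarf yellow-fruited: 149 × 1/4 = 37.25
χ² = Σ (O − E)² / E
  tall red-fruited: (32 − 37.25)² / 37.25 = 0.7399
  tall yellow-fruited: (23 − 37.25)² / 37.25 = 5.4513
  dwarf red-fruited: (56 − 37.25)² / 37.25 = 9.4379
  dwarf yellow-fruited: (38 − 37.25)² / 37.25 = 0.0151
χ² = 0.7399 + 5.4513 + 9.4379 + 0.0151 = 15.6442 ≈ 15.644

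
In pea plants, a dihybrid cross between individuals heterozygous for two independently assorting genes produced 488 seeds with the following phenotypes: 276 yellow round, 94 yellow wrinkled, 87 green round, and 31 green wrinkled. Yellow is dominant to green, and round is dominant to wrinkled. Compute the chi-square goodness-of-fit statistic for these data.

A dihybrid F₂ with independent assortment and complete dominance at both loci gives a 9:3:3:1 phenotypic ratio.
The 9:3:3:1 ratio has 16 parts, so with N = 488 the expected counts are:
  yellow round: 488 × 9/16 = 274.5
  yellow wrinkled: 488 × 3/16 = 91.5
  green round: 488 × 3/16 = 91.5
  green wrinkled: 488 × 1/16 = 30.5
χ² = Σ (O − E)² / E
  yellow round: (276 − 274.5)² / 274.5 = 0.0082
  yellow wrinkled: (94 − 91.5)² / 91.5 = 0.0683
  green round: (87 − 91.5)² / 91.5 = 0.2213
  green wrinkled: (31 − 30.5)² / 30.5 = 0.0082
χ² = 0.0082 + 0.0683 + 0.2213 + 0.0082 = 0.306

0.306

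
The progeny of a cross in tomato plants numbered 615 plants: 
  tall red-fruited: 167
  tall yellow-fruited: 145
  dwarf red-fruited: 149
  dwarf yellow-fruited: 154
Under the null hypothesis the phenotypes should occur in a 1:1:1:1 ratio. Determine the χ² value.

1.787

Expected counts for N = 615 under a 1:1:1:1 ratio (total parts = 4):
  tall red-fruited: 615 × 1/4 = 153.75
  tall yellow-fruited: 615 × 1/4 = 153.75
  dwarf red-fruited: 615 × 1/4 = 153.75
  dwarf yellow-fruited: 615 × 1/4 = 153.75
χ² = Σ (O − E)² / E
  tall red-fruited: (167 − 153.75)² / 153.75 = 1.1419
  tall yellow-fruited: (145 − 153.75)² / 153.75 = 0.4980
  dwarf red-fruited: (149 − 153.75)² / 153.75 = 0.1467
  dwarf yellow-fruited: (154 − 153.75)² / 153.75 = 0.0004
χ² = 1.1419 + 0.4980 + 0.1467 + 0.0004 = 1.787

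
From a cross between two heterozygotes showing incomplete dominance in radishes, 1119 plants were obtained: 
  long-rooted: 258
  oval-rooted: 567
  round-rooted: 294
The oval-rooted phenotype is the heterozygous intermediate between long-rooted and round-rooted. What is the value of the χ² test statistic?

With incomplete dominance, a heterozygote × heterozygote cross gives a 1:2:1 phenotypic ratio.
Total ratio parts = 4. Expected numbers out of 1119:
  long-rooted: 1119 × 1/4 = 279.75
  oval-rooted: 1119 × 2/4 = 559.5
  round-rooted: 1119 × 1/4 = 279.75
χ² = Σ (O − E)² / E
  long-rooted: (258 − 279.75)² / 279.75 = 1.6910
  oval-rooted: (567 − 559.5)² / 559.5 = 0.1005
  round-rooted: (294 − 279.75)² / 279.75 = 0.7259
χ² = 1.6910 + 0.1005 + 0.7259 = 2.5174 ≈ 2.517

2.517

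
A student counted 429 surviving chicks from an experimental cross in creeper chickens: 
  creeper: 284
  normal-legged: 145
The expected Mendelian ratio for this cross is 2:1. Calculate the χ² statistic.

0.042

The 2:1 ratio has 3 parts, so with N = 429 the expected counts are:
  creeper: 429 × 2/3 = 286
  normal-legged: 429 × 1/3 = 143
χ² = Σ (O − E)² / E
  creeper: (284 − 286)² / 286 = 0.0140
  normal-legged: (145 − 143)² / 143 = 0.0280
χ² = 0.0140 + 0.0280 = 0.042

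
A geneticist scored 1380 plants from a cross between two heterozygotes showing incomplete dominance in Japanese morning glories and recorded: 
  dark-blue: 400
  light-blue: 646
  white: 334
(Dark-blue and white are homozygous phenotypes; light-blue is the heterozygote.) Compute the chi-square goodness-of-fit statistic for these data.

With incomplete dominance, a heterozygote × heterozygote cross gives a 1:2:1 phenotypic ratio.
The 1:2:1 ratio has 4 parts, so with N = 1380 the expected counts are:
  dark-blue: 1380 × 1/4 = 345
  light-blue: 1380 × 2/4 = 690
  white: 1380 × 1/4 = 345
χ² = Σ (O − E)² / E
  dark-blue: (400 − 345)² / 345 = 8.7681
  light-blue: (646 − 690)² / 690 = 2.8058
  white: (334 − 345)² / 345 = 0.3507
χ² = 8.7681 + 2.8058 + 0.3507 = 11.9246 ≈ 11.925

11.925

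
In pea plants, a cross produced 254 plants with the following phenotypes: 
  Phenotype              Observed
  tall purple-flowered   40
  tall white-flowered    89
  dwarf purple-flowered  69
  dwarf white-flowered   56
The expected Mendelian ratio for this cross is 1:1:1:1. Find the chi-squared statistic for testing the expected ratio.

Expected counts for N = 254 under a 1:1:1:1 ratio (total parts = 4):
  tall purple-flowered: 254 × 1/4 = 63.5
  tall white-flowered: 254 × 1/4 = 63.5
  dwarf purple-flowered: 254 × 1/4 = 63.5
  dwarf white-flowered: 254 × 1/4 = 63.5
χ² = Σ (O − E)² / E
  tall purple-flowered: (40 − 63.5)² / 63.5 = 8.6969
  tall white-flowered: (89 − 63.5)² / 63.5 = 10.2402
  dwarf purple-flowered: (69 − 63.5)² / 63.5 = 0.4764
  dwarf white-flowered: (56 − 63.5)² / 63.5 = 0.8858
χ² = 8.6969 + 10.2402 + 0.4764 + 0.8858 = 20.2993 ≈ 20.299

20.299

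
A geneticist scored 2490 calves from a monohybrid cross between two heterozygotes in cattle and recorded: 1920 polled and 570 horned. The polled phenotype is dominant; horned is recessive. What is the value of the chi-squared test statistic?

For a monohybrid cross between heterozygotes with complete dominance, the expected phenotypic ratio is 3:1.
Total ratio parts = 4. Expected numbers out of 2490:
  polled: 2490 × 3/4 = 1867.5
  horned: 2490 × 1/4 = 622.5
χ² = Σ (O − E)² / E
  polled: (1920 − 1867.5)² / 1867.5 = 1.4759
  horned: (570 − 622.5)² / 622.5 = 4.4277
χ² = 1.4759 + 4.4277 = 5.9036 ≈ 5.904

5.904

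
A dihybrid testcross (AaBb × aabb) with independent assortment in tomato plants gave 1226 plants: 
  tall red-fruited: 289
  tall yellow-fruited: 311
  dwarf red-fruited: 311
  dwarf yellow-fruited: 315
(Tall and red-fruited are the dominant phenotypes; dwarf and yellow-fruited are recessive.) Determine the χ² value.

1.367

A dihybrid testcross with independent assortment gives a 1:1:1:1 ratio.
Under the 1:1:1:1 hypothesis (Σ ratio = 4, N = 1226):
  tall red-fruited: 1226 × 1/4 = 306.5
  tall yellow-fruited: 1226 × 1/4 = 306.5
  dwarf red-fruited: 1226 × 1/4 = 306.5
  dwarf yellow-fruited: 1226 × 1/4 = 306.5
χ² = Σ (O − E)² / E
  tall red-fruited: (289 − 306.5)² / 306.5 = 0.9992
  tall yellow-fruited: (311 − 306.5)² / 306.5 = 0.0661
  dwarf red-fruited: (311 − 306.5)² / 306.5 = 0.0661
  dwarf yellow-fruited: (315 − 306.5)² / 306.5 = 0.2357
χ² = 0.9992 + 0.0661 + 0.0661 + 0.2357 = 1.3671 ≈ 1.367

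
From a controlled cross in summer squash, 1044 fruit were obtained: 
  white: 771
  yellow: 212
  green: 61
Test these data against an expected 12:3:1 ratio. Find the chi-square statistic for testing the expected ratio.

1.810

The 12:3:1 ratio has 16 parts, so with N = 1044 the expected counts are:
  white: 1044 × 12/16 = 783
  yellow: 1044 × 3/16 = 195.75
  green: 1044 × 1/16 = 65.25
χ² = Σ (O − E)² / E
  white: (771 − 783)² / 783 = 0.1839
  yellow: (212 − 195.75)² / 195.75 = 1.3490
  green: (61 − 65.25)² / 65.25 = 0.2768
χ² = 0.1839 + 1.3490 + 0.2768 = 1.8097 ≈ 1.810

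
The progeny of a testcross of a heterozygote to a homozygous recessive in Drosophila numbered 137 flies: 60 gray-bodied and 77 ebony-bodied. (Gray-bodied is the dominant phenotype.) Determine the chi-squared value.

A testcross of a heterozygote (Aa × aa) gives a 1:1 phenotypic ratio.
The 1:1 ratio has 2 parts, so with N = 137 the expected counts are:
  gray-bodied: 137 × 1/2 = 68.5
  ebony-bodied: 137 × 1/2 = 68.5
χ² = Σ (O − E)² / E
  gray-bodied: (60 − 68.5)² / 68.5 = 1.0547
  ebony-bodied: (77 − 68.5)² / 68.5 = 1.0547
χ² = 1.0547 + 1.0547 = 2.1094 ≈ 2.109

2.109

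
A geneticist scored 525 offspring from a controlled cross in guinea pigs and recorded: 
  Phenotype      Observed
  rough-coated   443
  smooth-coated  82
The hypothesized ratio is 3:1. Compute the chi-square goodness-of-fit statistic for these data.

Expected counts for N = 525 under a 3:1 ratio (total parts = 4):
  rough-coated: 525 × 3/4 = 393.75
  smooth-coated: 525 × 1/4 = 131.25
χ² = Σ (O − E)² / E
  rough-coated: (443 − 393.75)² / 393.75 = 6.1602
  smooth-coated: (82 − 131.25)² / 131.25 = 18.4805
χ² = 6.1602 + 18.4805 = 24.6407 ≈ 24.641

24.641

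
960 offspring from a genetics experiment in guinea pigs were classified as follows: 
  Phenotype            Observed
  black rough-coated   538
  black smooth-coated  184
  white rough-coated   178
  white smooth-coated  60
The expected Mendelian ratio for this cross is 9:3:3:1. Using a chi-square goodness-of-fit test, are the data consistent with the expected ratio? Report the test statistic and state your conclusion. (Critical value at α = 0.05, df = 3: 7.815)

0.119; consistent

Expected counts for N = 960 under a 9:3:3:1 ratio (total parts = 16):
  black rough-coated: 960 × 9/16 = 540
  black smooth-coated: 960 × 3/16 = 180
  white rough-coated: 960 × 3/16 = 180
  white smooth-coated: 960 × 1/16 = 60
χ² = Σ (O − E)² / E
  black rough-coated: (538 − 540)² / 540 = 0.0074
  black smooth-coated: (184 − 180)² / 180 = 0.0889
  white rough-coated: (178 − 180)² / 180 = 0.0222
  white smooth-coated: (60 − 60)² / 60 = 0.0000
χ² = 0.0074 + 0.0889 + 0.0222 + 0.0000 = 0.1185 ≈ 0.119
Degrees of freedom = 4 − 1 = 3; critical value at α = 0.05 is 7.815.
Since 0.119 < 7.815, we fail to reject the null hypothesis — the data are consistent with the 9:3:3:1 ratio.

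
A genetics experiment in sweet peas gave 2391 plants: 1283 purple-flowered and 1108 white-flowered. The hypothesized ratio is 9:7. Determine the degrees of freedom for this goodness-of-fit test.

A goodness-of-fit test with 2 phenotype classes has df = 2 − 1 = 1.

1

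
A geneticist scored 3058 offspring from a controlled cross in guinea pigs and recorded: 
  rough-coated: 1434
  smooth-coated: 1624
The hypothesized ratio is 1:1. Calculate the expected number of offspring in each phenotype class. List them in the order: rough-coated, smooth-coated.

1529, 1529

Under the 1:1 hypothesis (Σ ratio = 2, N = 3058):
  rough-coated: 3058 × 1/2 = 1529
  smooth-coated: 3058 × 1/2 = 1529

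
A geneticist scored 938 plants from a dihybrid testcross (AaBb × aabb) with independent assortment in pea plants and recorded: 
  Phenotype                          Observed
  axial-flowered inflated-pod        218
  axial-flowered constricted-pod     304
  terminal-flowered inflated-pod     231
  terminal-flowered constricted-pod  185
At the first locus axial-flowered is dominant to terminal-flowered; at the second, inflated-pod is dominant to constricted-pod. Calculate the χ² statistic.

32.260

A dihybrid testcross with independent assortment gives a 1:1:1:1 ratio.
Total ratio parts = 4. Expected numbers out of 938:
  axial-flowered inflated-pod: 938 × 1/4 = 234.5
  axial-flowered constricted-pod: 938 × 1/4 = 234.5
  terminal-flowered inflated-pod: 938 × 1/4 = 234.5
  terminal-flowered constricted-pod: 938 × 1/4 = 234.5
χ² = Σ (O − E)² / E
  axial-flowered inflated-pod: (218 − 234.5)² / 234.5 = 1.1610
  axial-flowered constricted-pod: (304 − 234.5)² / 234.5 = 20.5981
  terminal-flowered inflated-pod: (231 − 234.5)² / 234.5 = 0.0522
  terminal-flowered constricted-pod: (185 − 234.5)² / 234.5 = 10.4488
χ² = 1.1610 + 20.5981 + 0.0522 + 10.4488 = 32.2601 ≈ 32.260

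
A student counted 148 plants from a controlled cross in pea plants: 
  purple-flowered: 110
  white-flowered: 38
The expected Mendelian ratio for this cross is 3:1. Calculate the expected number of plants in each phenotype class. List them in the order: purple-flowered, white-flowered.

Total ratio parts = 4. Expected numbers out of 148:
  purple-flowered: 148 × 3/4 = 111
  white-flowered: 148 × 1/4 = 37

111, 37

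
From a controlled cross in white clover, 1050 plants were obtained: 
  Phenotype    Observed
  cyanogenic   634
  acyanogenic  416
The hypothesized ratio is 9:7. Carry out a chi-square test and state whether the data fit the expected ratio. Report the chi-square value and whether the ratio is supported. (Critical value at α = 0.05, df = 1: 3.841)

7.281; not consistent

Under the 9:7 hypothesis (Σ ratio = 16, N = 1050):
  cyanogenic: 1050 × 9/16 = 590.625
  acyanogenic: 1050 × 7/16 = 459.375
χ² = Σ (O − E)² / E
  cyanogenic: (634 − 590.625)² / 590.625 = 3.1854
  acyanogenic: (416 − 459.375)² / 459.375 = 4.0955
χ² = 3.1854 + 4.0955 = 7.2809 ≈ 7.281
Degrees of freedom = 2 − 1 = 1; critical value at α = 0.05 is 3.841.
Since 7.281 > 3.841, we reject the null hypothesis — the data do not fit the 9:7 ratio.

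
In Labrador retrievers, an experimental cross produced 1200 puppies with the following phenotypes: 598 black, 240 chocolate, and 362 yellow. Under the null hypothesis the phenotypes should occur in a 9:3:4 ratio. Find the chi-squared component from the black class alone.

The 9:3:4 ratio has 16 parts, so with N = 1200 the expected counts are:
  black: 1200 × 9/16 = 675
  chocolate: 1200 × 3/16 = 225
  yellow: 1200 × 4/16 = 300
Contribution of black: (598 − 675)² / 675 = 8.7837

8.784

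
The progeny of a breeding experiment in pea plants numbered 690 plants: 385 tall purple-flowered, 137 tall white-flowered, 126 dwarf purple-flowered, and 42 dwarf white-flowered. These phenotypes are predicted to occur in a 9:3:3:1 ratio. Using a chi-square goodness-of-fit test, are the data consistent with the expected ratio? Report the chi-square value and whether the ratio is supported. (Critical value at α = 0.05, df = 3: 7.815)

Expected counts for N = 690 under a 9:3:3:1 ratio (total parts = 16):
  tall purple-flowered: 690 × 9/16 = 388.125
  tall white-flowered: 690 × 3/16 = 129.375
  dwarf purple-flowered: 690 × 3/16 = 129.375
  dwarf white-flowered: 690 × 1/16 = 43.125
χ² = Σ (O − E)² / E
  tall purple-flowered: (385 − 388.125)² / 388.125 = 0.0252
  tall white-flowered: (137 − 129.375)² / 129.375 = 0.4494
  dwarf purple-flowered: (126 − 129.375)² / 129.375 = 0.0880
  dwarf white-flowered: (42 − 43.125)² / 43.125 = 0.0293
χ² = 0.0252 + 0.4494 + 0.0880 + 0.0293 = 0.5919 ≈ 0.592
Degrees of freedom = 4 − 1 = 3; critical value at α = 0.05 is 7.815.
Since 0.592 < 7.815, we fail to reject the null hypothesis — the data are consistent with the 9:3:3:1 ratio.

0.592; consistent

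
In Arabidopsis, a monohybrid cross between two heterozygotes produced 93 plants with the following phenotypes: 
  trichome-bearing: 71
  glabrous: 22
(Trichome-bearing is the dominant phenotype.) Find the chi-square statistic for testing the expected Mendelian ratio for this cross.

For a monohybrid cross between heterozygotes with complete dominance, the expected phenotypic ratio is 3:1.
Under the 3:1 hypothesis (Σ ratio = 4, N = 93):
  trichome-bearing: 93 × 3/4 = 69.75
  glabrous: 93 × 1/4 = 23.25
χ² = Σ (O − E)² / E
  trichome-bearing: (71 − 69.75)² / 69.75 = 0.0224
  glabrous: (22 − 23.25)² / 23.25 = 0.0672
χ² = 0.0224 + 0.0672 = 0.0896 ≈ 0.090

0.090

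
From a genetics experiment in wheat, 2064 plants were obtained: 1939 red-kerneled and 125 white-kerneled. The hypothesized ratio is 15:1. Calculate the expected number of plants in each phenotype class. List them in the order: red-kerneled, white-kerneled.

Expected counts for N = 2064 under a 15:1 ratio (total parts = 16):
  red-kerneled: 2064 × 15/16 = 1935
  white-kerneled: 2064 × 1/16 = 129

1935, 129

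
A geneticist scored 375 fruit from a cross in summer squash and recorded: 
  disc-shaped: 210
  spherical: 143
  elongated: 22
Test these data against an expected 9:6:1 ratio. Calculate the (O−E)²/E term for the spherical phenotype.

0.040

Total ratio parts = 16. Expected numbers out of 375:
  disc-shaped: 375 × 9/16 = 210.9375
  spherical: 375 × 6/16 = 140.625
  elongated: 375 × 1/16 = 23.4375
Contribution of spherical: (143 − 140.625)² / 140.625 = 0.0401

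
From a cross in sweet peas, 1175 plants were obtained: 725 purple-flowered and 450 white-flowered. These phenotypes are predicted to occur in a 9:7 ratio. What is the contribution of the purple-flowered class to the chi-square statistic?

6.209

Under the 9:7 hypothesis (Σ ratio = 16, N = 1175):
  purple-flowered: 1175 × 9/16 = 660.9375
  white-flowered: 1175 × 7/16 = 514.0625
Contribution of purple-flowered: (725 − 660.9375)² / 660.9375 = 6.2094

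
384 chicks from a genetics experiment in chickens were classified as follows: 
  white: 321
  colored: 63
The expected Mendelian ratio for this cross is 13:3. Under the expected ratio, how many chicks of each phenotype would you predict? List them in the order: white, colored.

The 13:3 ratio has 16 parts, so with N = 384 the expected counts are:
  white: 384 × 13/16 = 312
  colored: 384 × 3/16 = 72

312, 72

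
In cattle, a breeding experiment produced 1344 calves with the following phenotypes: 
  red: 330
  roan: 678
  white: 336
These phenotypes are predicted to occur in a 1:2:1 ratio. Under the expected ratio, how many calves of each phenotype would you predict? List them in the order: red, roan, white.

336, 672, 336

Expected counts for N = 1344 under a 1:2:1 ratio (total parts = 4):
  red: 1344 × 1/4 = 336
  roan: 1344 × 2/4 = 672
  white: 1344 × 1/4 = 336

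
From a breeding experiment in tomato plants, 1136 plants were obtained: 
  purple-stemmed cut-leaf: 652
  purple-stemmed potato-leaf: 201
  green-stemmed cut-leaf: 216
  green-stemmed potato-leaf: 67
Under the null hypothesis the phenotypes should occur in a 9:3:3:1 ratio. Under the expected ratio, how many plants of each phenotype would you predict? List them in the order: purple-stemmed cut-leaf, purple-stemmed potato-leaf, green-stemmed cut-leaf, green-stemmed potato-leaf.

The 9:3:3:1 ratio has 16 parts, so with N = 1136 the expected counts are:
  purple-stemmed cut-leaf: 1136 × 9/16 = 639
  purple-stemmed potato-leaf: 1136 × 3/16 = 213
  green-stemmed cut-leaf: 1136 × 3/16 = 213
  green-stemmed potato-leaf: 1136 × 1/16 = 71

639, 213, 213, 71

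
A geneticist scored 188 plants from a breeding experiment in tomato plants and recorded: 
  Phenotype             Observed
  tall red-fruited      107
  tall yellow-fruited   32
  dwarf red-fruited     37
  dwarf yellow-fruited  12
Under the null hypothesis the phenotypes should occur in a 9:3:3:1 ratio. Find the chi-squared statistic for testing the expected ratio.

0.407

Under the 9:3:3:1 hypothesis (Σ ratio = 16, N = 188):
  tall red-fruited: 188 × 9/16 = 105.75
  tall yellow-fruited: 188 × 3/16 = 35.25
  dwarf red-fruited: 188 × 3/16 = 35.25
  dwarf yellow-fruited: 188 × 1/16 = 11.75
χ² = Σ (O − E)² / E
  tall red-fruited: (107 − 105.75)² / 105.75 = 0.0148
  tall yellow-fruited: (32 − 35.25)² / 35.25 = 0.2996
  dwarf red-fruited: (37 − 35.25)² / 35.25 = 0.0869
  dwarf yellow-fruited: (12 − 11.75)² / 11.75 = 0.0053
χ² = 0.0148 + 0.2996 + 0.0869 + 0.0053 = 0.4066 ≈ 0.407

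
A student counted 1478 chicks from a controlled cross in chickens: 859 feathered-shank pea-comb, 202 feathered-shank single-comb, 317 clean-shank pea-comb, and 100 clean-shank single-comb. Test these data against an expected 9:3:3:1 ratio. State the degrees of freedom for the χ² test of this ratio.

A goodness-of-fit test with 4 phenotype classes has df = 4 − 1 = 3.

3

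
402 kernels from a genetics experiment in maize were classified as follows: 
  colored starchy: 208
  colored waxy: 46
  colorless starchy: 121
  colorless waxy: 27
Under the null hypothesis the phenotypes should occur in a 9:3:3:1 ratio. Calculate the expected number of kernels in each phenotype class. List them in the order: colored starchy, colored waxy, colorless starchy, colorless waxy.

226.125, 75.375, 75.375, 25.125

Expected counts for N = 402 under a 9:3:3:1 ratio (total parts = 16):
  colored starchy: 402 × 9/16 = 226.125
  colored waxy: 402 × 3/16 = 75.375
  colorless starchy: 402 × 3/16 = 75.375
  colorless waxy: 402 × 1/16 = 25.125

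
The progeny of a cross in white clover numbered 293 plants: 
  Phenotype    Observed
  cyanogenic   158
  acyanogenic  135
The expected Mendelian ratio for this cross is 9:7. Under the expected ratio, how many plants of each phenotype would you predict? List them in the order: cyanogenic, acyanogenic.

164.8125, 128.1875

Total ratio parts = 16. Expected numbers out of 293:
  cyanogenic: 293 × 9/16 = 164.8125
  acyanogenic: 293 × 7/16 = 128.1875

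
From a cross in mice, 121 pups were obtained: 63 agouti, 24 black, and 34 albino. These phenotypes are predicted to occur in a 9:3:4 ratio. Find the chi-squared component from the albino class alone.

The 9:3:4 ratio has 16 parts, so with N = 121 the expected counts are:
  agouti: 121 × 9/16 = 68.0625
  black: 121 × 3/16 = 22.6875
  albino: 121 × 4/16 = 30.25
Contribution of albino: (34 − 30.25)² / 30.25 = 0.4649

0.465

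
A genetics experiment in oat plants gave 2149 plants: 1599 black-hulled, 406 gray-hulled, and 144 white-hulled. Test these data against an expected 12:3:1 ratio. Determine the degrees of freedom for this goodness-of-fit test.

2

A goodness-of-fit test with 3 phenotype classes has df = 3 − 1 = 2.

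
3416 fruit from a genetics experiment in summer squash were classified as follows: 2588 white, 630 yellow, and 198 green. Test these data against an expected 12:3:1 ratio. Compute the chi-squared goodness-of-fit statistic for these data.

1.561

The 12:3:1 ratio has 16 parts, so with N = 3416 the expected counts are:
  white: 3416 × 12/16 = 2562
  yellow: 3416 × 3/16 = 640.5
  green: 3416 × 1/16 = 213.5
χ² = Σ (O − E)² / E
  white: (2588 − 2562)² / 2562 = 0.2639
  yellow: (630 − 640.5)² / 640.5 = 0.1721
  green: (198 − 213.5)² / 213.5 = 1.1253
χ² = 0.2639 + 0.1721 + 1.1253 = 1.5613 ≈ 1.561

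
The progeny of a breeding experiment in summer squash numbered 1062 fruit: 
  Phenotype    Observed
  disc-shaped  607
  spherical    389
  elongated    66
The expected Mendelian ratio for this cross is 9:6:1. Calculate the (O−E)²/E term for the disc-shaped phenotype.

Under the 9:6:1 hypothesis (Σ ratio = 16, N = 1062):
  disc-shaped: 1062 × 9/16 = 597.375
  spherical: 1062 × 6/16 = 398.25
  elongated: 1062 × 1/16 = 66.375
Contribution of disc-shaped: (607 − 597.375)² / 597.375 = 0.1551

0.155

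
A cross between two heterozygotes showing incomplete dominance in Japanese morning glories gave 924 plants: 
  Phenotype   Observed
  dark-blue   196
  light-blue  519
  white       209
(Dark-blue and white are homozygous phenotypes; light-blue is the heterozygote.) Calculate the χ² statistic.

14.431

With incomplete dominance, a heterozygote × heterozygote cross gives a 1:2:1 phenotypic ratio.
Total ratio parts = 4. Expected numbers out of 924:
  dark-blue: 924 × 1/4 = 231
  light-blue: 924 × 2/4 = 462
  white: 924 × 1/4 = 231
χ² = Σ (O − E)² / E
  dark-blue: (196 − 231)² / 231 = 5.3030
  light-blue: (519 − 462)² / 462 = 7.0325
  white: (209 − 231)² / 231 = 2.0952
χ² = 5.3030 + 7.0325 + 2.0952 = 14.4307 ≈ 14.431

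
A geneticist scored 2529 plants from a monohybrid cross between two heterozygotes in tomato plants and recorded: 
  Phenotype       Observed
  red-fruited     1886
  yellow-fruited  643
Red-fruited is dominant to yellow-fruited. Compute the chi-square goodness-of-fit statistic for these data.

For a monohybrid cross between heterozygotes with complete dominance, the expected phenotypic ratio is 3:1.
The 3:1 ratio has 4 parts, so with N = 2529 the expected counts are:
  red-fruited: 2529 × 3/4 = 1896.75
  yellow-fruited: 2529 × 1/4 = 632.25
χ² = Σ (O − E)² / E
  red-fruited: (1886 − 1896.75)² / 1896.75 = 0.0609
  yellow-fruited: (643 − 632.25)² / 632.25 = 0.1828
χ² = 0.0609 + 0.1828 = 0.2437 ≈ 0.244

0.244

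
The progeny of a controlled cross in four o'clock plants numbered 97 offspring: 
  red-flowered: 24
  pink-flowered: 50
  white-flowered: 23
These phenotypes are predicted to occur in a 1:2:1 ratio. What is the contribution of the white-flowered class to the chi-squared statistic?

0.064

Total ratio parts = 4. Expected numbers out of 97:
  red-flowered: 97 × 1/4 = 24.25
  pink-flowered: 97 × 2/4 = 48.5
  white-flowered: 97 × 1/4 = 24.25
Contribution of white-flowered: (23 − 24.25)² / 24.25 = 0.0644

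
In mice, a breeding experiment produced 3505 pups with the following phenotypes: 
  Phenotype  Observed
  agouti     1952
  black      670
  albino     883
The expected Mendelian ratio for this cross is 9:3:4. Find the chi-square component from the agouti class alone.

Expected counts for N = 3505 under a 9:3:4 ratio (total parts = 16):
  agouti: 3505 × 9/16 = 1971.5625
  black: 3505 × 3/16 = 657.1875
  albino: 3505 × 4/16 = 876.25
Contribution of agouti: (1952 − 1971.5625)² / 1971.5625 = 0.1941

0.194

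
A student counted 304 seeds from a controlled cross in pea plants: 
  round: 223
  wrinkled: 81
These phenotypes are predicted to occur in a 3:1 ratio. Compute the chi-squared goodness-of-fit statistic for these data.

0.439

The 3:1 ratio has 4 parts, so with N = 304 the expected counts are:
  round: 304 × 3/4 = 228
  wrinkled: 304 × 1/4 = 76
χ² = Σ (O − E)² / E
  round: (223 − 228)² / 228 = 0.1096
  wrinkled: (81 − 76)² / 76 = 0.3289
χ² = 0.1096 + 0.3289 = 0.4385 ≈ 0.439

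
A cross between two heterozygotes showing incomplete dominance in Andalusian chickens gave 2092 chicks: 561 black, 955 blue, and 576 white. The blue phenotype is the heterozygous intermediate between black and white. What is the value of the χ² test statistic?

With incomplete dominance, a heterozygote × heterozygote cross gives a 1:2:1 phenotypic ratio.
The 1:2:1 ratio has 4 parts, so with N = 2092 the expected counts are:
  black: 2092 × 1/4 = 523
  blue: 2092 × 2/4 = 1046
  white: 2092 × 1/4 = 523
χ² = Σ (O − E)² / E
  black: (561 − 523)² / 523 = 2.7610
  blue: (955 − 1046)² / 1046 = 7.9168
  white: (576 − 523)² / 523 = 5.3709
χ² = 2.7610 + 7.9168 + 5.3709 = 16.0487 ≈ 16.049

16.049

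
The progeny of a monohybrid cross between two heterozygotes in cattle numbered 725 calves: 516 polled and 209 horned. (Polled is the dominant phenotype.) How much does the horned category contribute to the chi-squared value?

For a monohybrid cross between heterozygotes with complete dominance, the expected phenotypic ratio is 3:1.
Under the 3:1 hypothesis (Σ ratio = 4, N = 725):
  polled: 725 × 3/4 = 543.75
  horned: 725 × 1/4 = 181.25
Contribution of horned: (209 − 181.25)² / 181.25 = 4.2486

4.249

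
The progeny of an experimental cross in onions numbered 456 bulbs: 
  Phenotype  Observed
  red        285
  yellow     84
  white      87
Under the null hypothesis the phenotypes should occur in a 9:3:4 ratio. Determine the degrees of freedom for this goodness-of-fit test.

2

A goodness-of-fit test with 3 phenotype classes has df = 3 − 1 = 2.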